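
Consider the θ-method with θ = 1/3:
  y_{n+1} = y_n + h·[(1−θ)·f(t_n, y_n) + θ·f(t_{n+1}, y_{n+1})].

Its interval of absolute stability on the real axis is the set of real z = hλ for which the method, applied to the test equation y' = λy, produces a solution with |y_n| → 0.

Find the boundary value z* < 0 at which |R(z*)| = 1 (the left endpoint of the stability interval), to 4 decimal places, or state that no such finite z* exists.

z* = -6.0000.

Test eqn y'=λy, z=hλ:
  y_{n+1} = y_n + z·[2/3·y_n + 1/3·y_{n+1}] ⇒ (1 − 1/3z)y_{n+1} = (1 + 2/3z)y_n
  ⇒ R(z) = (1 + 2/3z)/(1 − 1/3z).

Find x<0 with |R(x)|<1.
x=-0.89: |R|=0.3136
R=−1: 1+2/3x = −1+1/3x ⇒ -1/3x=2 ⇒ x=2/(-1/3)=-6.0000
Confirm numerically:
  x=-4.685: |R|=0.82889 <1
  x=-4.616: |R|=0.81828 <1
  x=-4.027: |R|=0.71923 <1
  x=-2.911: |R|=0.47741 <1
  x=-6.470: |R|=1.04963 >1
  x=-6.458: |R|=1.04842 >1
  x=-6.203: |R|=1.02206 >1
Stable set (-6.0000, 0).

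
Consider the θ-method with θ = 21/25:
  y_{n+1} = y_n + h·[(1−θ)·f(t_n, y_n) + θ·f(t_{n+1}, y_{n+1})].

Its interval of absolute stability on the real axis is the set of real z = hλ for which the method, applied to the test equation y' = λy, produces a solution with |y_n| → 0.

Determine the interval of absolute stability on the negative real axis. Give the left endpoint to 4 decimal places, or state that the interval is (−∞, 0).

interval (−∞, 0).

Set f=λy, z=hλ:
  y_{n+1} = y_n + z·[4/25·y_n + 21/25·y_{n+1}] ⇒ (1 − 21/25z)y_{n+1} = (1 + 4/25z)y_n
  R(z) = (1 + 4/25z)/(1 − 21/25z).

Find x<0 with |R(x)|<1.
x=-1.15: |R|=0.4151
x=-2: |R|=0.2537
x=-10: |R|=0.0638
x=-100: |R|=0.1765
θ=21/25≥1/2 ⇒ |1+4/25x|<|1−21/25x| ∀x<0 ⇒ stable on all of ℝ⁻.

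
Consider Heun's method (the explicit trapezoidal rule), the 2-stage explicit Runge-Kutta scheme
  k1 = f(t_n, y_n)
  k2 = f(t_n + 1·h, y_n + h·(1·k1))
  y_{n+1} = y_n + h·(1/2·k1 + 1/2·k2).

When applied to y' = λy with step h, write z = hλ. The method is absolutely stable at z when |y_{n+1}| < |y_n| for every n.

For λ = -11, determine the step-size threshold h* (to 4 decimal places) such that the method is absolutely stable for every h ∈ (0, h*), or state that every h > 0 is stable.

Test eqn y'=λy, z=hλ:
  order 2, 2-stage ⇒ R(z)=1+z+z^2/2
  (e.g. R(-1.73)=0.76645, |R|=0.76645)

Find x<0 with |R(x)|<1.
x=-1.73: |R|=0.7664
|R(-1.76)|=0.7888 |R(-1.55)|=0.6513 |R(-0.75)|=0.5312
Bisect:
  x_lo=-2.3753 |R|=1.4457  x_hi=-0.1536 |R|=0.8582
  mid=-1.26442 |R|=0.53496 →hi
  mid=-1.81985 |R|=0.83607 →hi
  mid=-2.09756 |R|=1.10232 →lo
  mid=-1.95870 |R|=0.95955 →hi
  mid=-2.02813 |R|=1.02852 →lo
  mid=-1.99341 |R|=0.99344 →hi
  mid=-2.01077 |R|=1.01083 →lo
  mid=-2.00209 |R|=1.00210 →lo
  mid=-1.99775 |R|=0.99776 →hi
  ...
  [-2.00006,-1.99992] ⇒ x*=-2.0000
Stable set (-2.0000, 0).

(-2.0000,0); λ=-11 ⇒ h* = 0.1818.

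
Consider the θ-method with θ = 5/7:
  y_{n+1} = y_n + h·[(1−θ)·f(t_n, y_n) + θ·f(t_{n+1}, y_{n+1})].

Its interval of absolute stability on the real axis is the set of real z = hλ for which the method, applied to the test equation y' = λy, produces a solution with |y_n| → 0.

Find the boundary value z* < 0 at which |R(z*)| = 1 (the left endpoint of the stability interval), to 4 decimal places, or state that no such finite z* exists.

Set f=λy, z=hλ:
  y_{n+1} = y_n + z·[2/7·y_n + 5/7·y_{n+1}] ⇒ (1 − 5/7z)y_{n+1} = (1 + 2/7z)y_n
  Hence R(z) = (1 + 2/7z)/(1 − 5/7z).

Find x<0 with |R(x)|<1.
x=-0.48: |R|=0.6426
x=-2: |R|=0.1765
x=-10: |R|=0.2281
x=-100: |R|=0.3807
θ=5/7≥1/2 ⇒ |1+2/7x|<|1−5/7x| ∀x<0 ⇒ stable on all of ℝ⁻.

interval (−∞, 0).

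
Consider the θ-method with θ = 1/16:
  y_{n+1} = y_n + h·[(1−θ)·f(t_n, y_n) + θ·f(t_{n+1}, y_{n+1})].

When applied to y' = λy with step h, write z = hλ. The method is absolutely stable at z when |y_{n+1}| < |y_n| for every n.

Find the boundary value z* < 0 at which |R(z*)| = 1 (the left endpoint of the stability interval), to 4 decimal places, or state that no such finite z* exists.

On y'=λy, z=hλ:
  y_{n+1} = y_n + z·[15/16·y_n + 1/16·y_{n+1}] ⇒ (1 − 1/16z)y_{n+1} = (1 + 15/16z)y_n
  so R(z) = (1 + 15/16z)/(1 − 1/16z).

Boundary: |R(x)|=1, x<0.
x=-1.12: |R|=0.0467
R=−1: 1+15/16x = −1+1/16x ⇒ -7/8x=2 ⇒ x=2/(-7/8)=-2.2857
Confirm numerically:
  x=-1.702: |R|=0.53836 <1
  x=-1.517: |R|=0.38563 <1
  x=-1.164: |R|=0.08506 <1
  x=-1.094: |R|=0.02399 <1
  x=-2.745: |R|=1.34302 >1
  x=-2.725: |R|=1.32844 >1
  x=-2.371: |R|=1.06499 >1
Stable set (-2.2857, 0).

left endpoint -2.2857.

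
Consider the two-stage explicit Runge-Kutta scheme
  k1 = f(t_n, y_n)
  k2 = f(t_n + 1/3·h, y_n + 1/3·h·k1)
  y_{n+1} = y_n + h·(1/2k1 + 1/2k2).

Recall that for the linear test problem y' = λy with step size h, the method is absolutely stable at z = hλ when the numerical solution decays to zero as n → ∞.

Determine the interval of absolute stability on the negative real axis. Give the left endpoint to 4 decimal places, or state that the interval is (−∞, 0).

Set f=λy, z=hλ:
  k1=λy_n ⇒ h·k1=z·y_n;  k2=λ(1+1/3z)y_n ⇒ h·k2=z(1+1/3z)y_n
  y_{n+1}/y_n = 1 + 1/2z + 1/2z(1+1/3z) = 1 + z + 1/6z²
  ⇒ R(z) = 1 + z + 1/6z².

Find x<0 with |R(x)|<1.
x=-0.64: |R|=0.4283
R=1: x+1/6x²=0 ⇒ x=−6=-6.0000; min R=1−1/(4·1/6)=-0.5000>−1
Confirm numerically:
  x=-5.546: |R|=0.58035 <1
  x=-3.562: |R|=0.44736 <1
  x=-2.860: |R|=0.49673 <1
  x=-6.185: |R|=1.19070 >1
  x=-6.027: |R|=1.02712 >1
Stable set (-6.0000, 0).

(-6.0000, 0).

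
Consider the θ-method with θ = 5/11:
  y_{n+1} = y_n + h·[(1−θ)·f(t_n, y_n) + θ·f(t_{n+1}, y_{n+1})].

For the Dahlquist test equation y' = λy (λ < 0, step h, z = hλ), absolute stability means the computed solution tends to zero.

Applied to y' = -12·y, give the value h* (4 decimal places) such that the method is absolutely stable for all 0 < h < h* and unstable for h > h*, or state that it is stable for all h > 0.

On y'=λy, z=hλ:
  y_{n+1} = y_n + z·[6/11·y_n + 5/11·y_{n+1}] ⇒ (1 − 5/11z)y_{n+1} = (1 + 6/11z)y_n
  so R(z) = (1 + 6/11z)/(1 − 5/11z).

Boundary: |R(x)|=1, x<0.
x=-1.14: |R|=0.2491
R=−1: 1+6/11x = −1+5/11x ⇒ -1/11x=2 ⇒ x=2/(-1/11)=-22.0000
Confirm numerically:
  x=-21.839: |R|=0.99866 <1
  x=-20.624: |R|=0.98794 <1
  x=-13.742: |R|=0.89640 <1
  x=-11.911: |R|=0.85701 <1
  x=-22.597: |R|=1.00482 >1
  x=-22.165: |R|=1.00135 >1
So |R|<1 on (-22.0000, 0).

(-22.0000,0); λ=-12 ⇒ h* = (22)/12 = 1.8333.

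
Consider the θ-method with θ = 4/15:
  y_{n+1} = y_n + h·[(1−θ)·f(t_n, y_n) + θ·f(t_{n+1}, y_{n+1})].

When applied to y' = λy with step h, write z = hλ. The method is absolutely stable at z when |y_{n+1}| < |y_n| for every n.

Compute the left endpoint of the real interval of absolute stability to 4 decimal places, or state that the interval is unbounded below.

Test eqn y'=λy, z=hλ:
  y_{n+1} = y_n + z·[11/15·y_n + 4/15·y_{n+1}] ⇒ (1 − 4/15z)y_{n+1} = (1 + 11/15z)y_n
  Hence R(z) = (1 + 11/15z)/(1 − 4/15z).

Need |R(x)|<1, x<0.
x=-0.44: |R|=0.6062
R=−1: 1+11/15x = −1+4/15x ⇒ -7/15x=2 ⇒ x=2/(-7/15)=-4.2857
Confirm numerically:
  x=-4.038: |R|=0.94434 <1
  x=-3.259: |R|=0.74365 <1
  x=-2.302: |R|=0.42639 <1
  x=-4.608: |R|=1.06748 >1
  x=-4.498: |R|=1.04504 >1
Stable set (-4.2857, 0).

left endpoint -4.2857.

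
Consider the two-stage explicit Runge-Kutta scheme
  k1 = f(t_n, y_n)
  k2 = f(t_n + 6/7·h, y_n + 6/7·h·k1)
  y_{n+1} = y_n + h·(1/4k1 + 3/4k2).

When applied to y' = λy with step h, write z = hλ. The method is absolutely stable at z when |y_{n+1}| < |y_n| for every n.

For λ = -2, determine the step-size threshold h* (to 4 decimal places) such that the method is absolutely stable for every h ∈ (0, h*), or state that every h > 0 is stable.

(-1.5556,0); λ=-2 ⇒ h* = (14/9)/2 = 0.7778.

On y'=λy, z=hλ:
  k1=λy_n ⇒ h·k1=z·y_n;  k2=λ(1+6/7z)y_n ⇒ h·k2=z(1+6/7z)y_n
  y_{n+1}/y_n = 1 + 1/4z + 3/4z(1+6/7z) = 1 + z + 9/14z²
  R(z) = 1 + z + 9/14z².

Find x<0 with |R(x)|<1.
x=-1.79: |R|=1.2698
R=1: x+9/14x²=0 ⇒ x=−14/9=-1.5556; min R=1−1/(4·9/14)=0.6111>−1
Confirm numerically:
  x=-1.433: |R|=0.88710 <1
  x=-1.104: |R|=0.67952 <1
  x=-1.040: |R|=0.65531 <1
  x=-0.630: |R|=0.62515 <1
  x=-2.105: |R|=1.74352 >1
  x=-1.683: |R|=1.13789 >1
Stable set (-1.5556, 0).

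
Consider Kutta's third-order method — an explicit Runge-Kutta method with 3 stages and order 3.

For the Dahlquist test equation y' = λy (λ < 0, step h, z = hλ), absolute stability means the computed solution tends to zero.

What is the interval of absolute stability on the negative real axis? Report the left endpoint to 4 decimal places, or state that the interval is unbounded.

With y'=λy (z=hλ):
  order 3, 3-stage ⇒ R(z)=1+z+z^2/2+z^3/6
  (e.g. R(-1.47)=0.08103, |R|=0.08103)

Need |R(x)|<1, x<0.
x=-1.47: |R|=0.0810
|R(-1.95)|=0.2846 |R(-1.83)|=0.1770 |R(-1.32)|=0.1679
Bisect:
  x_lo=-3.3001 |R|=2.8449  x_hi=-0.3718 |R|=0.6888
  mid=-1.83595 |R|=0.18200 →hi
  mid=-2.56803 |R|=1.09325 →lo
  mid=-2.20199 |R|=0.55710 →hi
  mid=-2.38501 |R|=0.80198 →hi
  mid=-2.47652 |R|=0.94143 →hi
  mid=-2.52228 |R|=1.01574 →lo
  mid=-2.49940 |R|=0.97819 →hi
  mid=-2.51084 |R|=0.99687 →hi
  ...
  [-2.51281,-2.51263] ⇒ x*=-2.5127
Interval (-2.5127, 0).

(-2.5127, 0).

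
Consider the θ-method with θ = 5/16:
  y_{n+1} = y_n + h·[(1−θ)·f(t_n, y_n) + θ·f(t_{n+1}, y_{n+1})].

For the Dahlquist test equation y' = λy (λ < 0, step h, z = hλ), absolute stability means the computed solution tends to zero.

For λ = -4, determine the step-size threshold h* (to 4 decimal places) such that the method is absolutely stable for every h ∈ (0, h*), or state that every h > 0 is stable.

(-5.3333,0); λ=-4 ⇒ h* = (16/3)/4 = 1.3333.

Test eqn y'=λy, z=hλ:
  y_{n+1} = y_n + z·[11/16·y_n + 5/16·y_{n+1}] ⇒ (1 − 5/16z)y_{n+1} = (1 + 11/16z)y_n
  ⇒ R(z) = (1 + 11/16z)/(1 − 5/16z).

Solve |R(x)|<1 on ℝ⁻.
x=-1.69: |R|=0.1059
R=−1: 1+11/16x = −1+5/16x ⇒ -3/8x=2 ⇒ x=2/(-3/8)=-5.3333
Confirm numerically:
  x=-3.558: |R|=0.68476 <1
  x=-2.896: |R|=0.52021 <1
  x=-2.501: |R|=0.40382 <1
  x=-5.691: |R|=1.04827 >1
  x=-5.608: |R|=1.03742 >1
  x=-5.587: |R|=1.03464 >1
Stable set (-5.3333, 0).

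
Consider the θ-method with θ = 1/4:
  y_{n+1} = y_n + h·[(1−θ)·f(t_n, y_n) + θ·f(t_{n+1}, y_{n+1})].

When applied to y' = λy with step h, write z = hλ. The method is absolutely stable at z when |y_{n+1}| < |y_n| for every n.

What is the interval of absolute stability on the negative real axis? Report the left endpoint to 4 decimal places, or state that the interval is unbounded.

Set f=λy, z=hλ:
  y_{n+1} = y_n + z·[3/4·y_n + 1/4·y_{n+1}] ⇒ (1 − 1/4z)y_{n+1} = (1 + 3/4z)y_n
  R(z) = (1 + 3/4z)/(1 − 1/4z).

Solve |R(x)|<1 on ℝ⁻.
x=-1.57: |R|=0.1275
R=−1: 1+3/4x = −1+1/4x ⇒ -1/2x=2 ⇒ x=2/(-1/2)=-4.0000
Confirm numerically:
  x=-3.800: |R|=0.94872 <1
  x=-3.537: |R|=0.87714 <1
  x=-2.873: |R|=0.67205 <1
  x=-2.386: |R|=0.49452 <1
  x=-4.568: |R|=1.13259 >1
  x=-4.068: |R|=1.01686 >1
  x=-4.033: |R|=1.00822 >1
Interval (-4.0000, 0).

(-4.0000, 0).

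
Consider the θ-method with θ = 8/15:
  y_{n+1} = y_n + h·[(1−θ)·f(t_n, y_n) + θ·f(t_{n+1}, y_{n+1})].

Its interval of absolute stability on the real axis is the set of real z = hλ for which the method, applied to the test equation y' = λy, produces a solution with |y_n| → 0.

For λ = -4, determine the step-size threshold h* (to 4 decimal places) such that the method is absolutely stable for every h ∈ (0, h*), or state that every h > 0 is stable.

interval (−∞, 0). Any h>0 works for λ=-4.

Set f=λy, z=hλ:
  y_{n+1} = y_n + z·[7/15·y_n + 8/15·y_{n+1}] ⇒ (1 − 8/15z)y_{n+1} = (1 + 7/15z)y_n
  R(z) = (1 + 7/15z)/(1 − 8/15z).

Find x<0 with |R(x)|<1.
x=-1.31: |R|=0.2288
x=-2: |R|=0.0323
x=-10: |R|=0.5789
x=-100: |R|=0.8405
θ=8/15≥1/2 ⇒ |1+7/15x|<|1−8/15x| ∀x<0 ⇒ interval (−∞,0).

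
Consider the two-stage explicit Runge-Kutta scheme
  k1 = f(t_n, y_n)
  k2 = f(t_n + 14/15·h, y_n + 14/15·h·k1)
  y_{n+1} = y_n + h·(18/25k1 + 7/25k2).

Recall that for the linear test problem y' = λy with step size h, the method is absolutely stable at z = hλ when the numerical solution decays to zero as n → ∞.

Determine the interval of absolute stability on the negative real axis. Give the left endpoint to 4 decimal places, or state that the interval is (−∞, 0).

z∈(-3.8265,0).

Set f=λy, z=hλ:
  k1=λy_n ⇒ h·k1=z·y_n;  k2=λ(1+14/15z)y_n ⇒ h·k2=z(1+14/15z)y_n
  y_{n+1}/y_n = 1 + 18/25z + 7/25z(1+14/15z) = 1 + z + 98/375z²
  so R(z) = 1 + z + 98/375z².

Need |R(x)|<1, x<0.
x=-0.55: |R|=0.5291
R=1: x+98/375x²=0 ⇒ x=−375/98=-3.8265; min R=1−1/(4·98/375)=0.0434>−1
Confirm numerically:
  x=-3.386: |R|=0.61019 <1
  x=-3.062: |R|=0.38822 <1
  x=-2.251: |R|=0.07318 <1
  x=-4.159: |R|=1.36136 >1
  x=-3.993: |R|=1.17371 >1
Stable set (-3.8265, 0).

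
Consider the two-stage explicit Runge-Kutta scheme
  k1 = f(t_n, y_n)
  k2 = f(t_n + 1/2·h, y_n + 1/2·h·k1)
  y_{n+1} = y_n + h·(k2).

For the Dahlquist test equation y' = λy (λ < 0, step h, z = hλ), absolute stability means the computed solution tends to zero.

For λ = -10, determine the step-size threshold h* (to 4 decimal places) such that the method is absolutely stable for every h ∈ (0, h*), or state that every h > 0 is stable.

With y'=λy (z=hλ):
  k1=λy_n ⇒ h·k1=z·y_n;  k2=λ(1+1/2z)y_n ⇒ h·k2=z(1+1/2z)y_n
  y_{n+1}/y_n = 1 + z(1+1/2z) = 1 + z + 1/2z²
  so R(z) = 1 + z + 1/2z².

Boundary: |R(x)|=1, x<0.
x=-0.47: |R|=0.6404
R=1: x+1/2x²=0 ⇒ x=−2=-2.0000; min R=1−1/(4·1/2)=0.5000>−1
Confirm numerically:
  x=-1.977: |R|=0.97726 <1
  x=-1.758: |R|=0.78728 <1
  x=-1.510: |R|=0.63005 <1
  x=-2.299: |R|=1.34370 >1
  x=-2.090: |R|=1.09405 >1
Stable set (-2.0000, 0).

(-2.0000,0); λ=-10 ⇒ h* = (2)/10 = 0.2000.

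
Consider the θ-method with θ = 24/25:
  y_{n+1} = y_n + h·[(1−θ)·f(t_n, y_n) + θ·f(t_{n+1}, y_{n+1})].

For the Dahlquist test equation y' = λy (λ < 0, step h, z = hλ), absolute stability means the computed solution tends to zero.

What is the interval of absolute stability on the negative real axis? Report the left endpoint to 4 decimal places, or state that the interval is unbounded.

unbounded; (−∞, 0).

Set f=λy, z=hλ:
  y_{n+1} = y_n + z·[1/25·y_n + 24/25·y_{n+1}] ⇒ (1 − 24/25z)y_{n+1} = (1 + 1/25z)y_n
  R(z) = (1 + 1/25z)/(1 − 24/25z).

Boundary: |R(x)|=1, x<0.
x=-0.36: |R|=0.7325
x=-2: |R|=0.3151
x=-10: |R|=0.0566
x=-100: |R|=0.0309
θ=24/25≥1/2 ⇒ |1+1/25x|<|1−24/25x| ∀x<0 ⇒ unbounded interval.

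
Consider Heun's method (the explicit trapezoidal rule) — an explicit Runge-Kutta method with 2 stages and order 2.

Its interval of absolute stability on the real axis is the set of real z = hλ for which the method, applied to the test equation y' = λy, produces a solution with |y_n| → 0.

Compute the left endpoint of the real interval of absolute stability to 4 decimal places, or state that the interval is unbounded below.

On y'=λy, z=hλ:
  order 2, 2-stage ⇒ R(z)=1+z+z^2/2
  (e.g. R(-1.05)=0.50125, |R|=0.50125)

Solve |R(x)|<1 on ℝ⁻.
x=-1.05: |R|=0.5012
|R(-1.42)|=0.5882 |R(-1.38)|=0.5722 |R(-1.26)|=0.5338
Bisect:
  x_lo=-2.4333 |R|=1.5272  x_hi=-0.3807 |R|=0.6918
  mid=-1.40700 |R|=0.58283 →hi
  mid=-1.92017 |R|=0.92336 →hi
  mid=-2.17675 |R|=1.19237 →lo
  mid=-2.04846 |R|=1.04963 →lo
  mid=-1.98432 |R|=0.98444 →hi
  mid=-2.01639 |R|=1.01652 →lo
  mid=-2.00035 |R|=1.00035 →lo
  mid=-1.99233 |R|=0.99236 →hi
  mid=-1.99634 |R|=0.99635 →hi
  ...
  [-2.00010,-1.99998] ⇒ x*=-2.0000
Stable set (-2.0000, 0).

left endpoint -2.0000.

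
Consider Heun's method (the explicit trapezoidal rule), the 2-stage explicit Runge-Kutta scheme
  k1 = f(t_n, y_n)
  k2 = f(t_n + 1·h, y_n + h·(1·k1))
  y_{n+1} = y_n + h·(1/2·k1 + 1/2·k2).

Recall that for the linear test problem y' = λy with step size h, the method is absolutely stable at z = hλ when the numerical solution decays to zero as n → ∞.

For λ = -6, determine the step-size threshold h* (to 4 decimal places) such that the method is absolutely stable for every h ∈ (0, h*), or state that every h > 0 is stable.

(-2.0000,0); λ=-6 ⇒ h* = 0.3333.

With y'=λy (z=hλ):
  order 2, 2-stage ⇒ R(z)=1+z+z^2/2
  (e.g. R(-1.21)=0.52205, |R|=0.52205)

Need |R(x)|<1, x<0.
x=-1.21: |R|=0.5221
|R(-1.99)|=0.9900 |R(-1.57)|=0.6624 |R(-0.59)|=0.5840
Bisect:
  x_lo=-2.4366 |R|=1.5319  x_hi=-0.2501 |R|=0.7812
  mid=-1.34333 |R|=0.55894 →hi
  mid=-1.88997 |R|=0.89602 →hi
  mid=-2.16328 |R|=1.17661 →lo
  mid=-2.02662 |R|=1.02698 →lo
  mid=-1.95830 |R|=0.95916 →hi
  mid=-1.99246 |R|=0.99249 →hi
  mid=-2.00954 |R|=1.00959 →lo
  mid=-2.00100 |R|=1.00100 →lo
  ...
  [-2.00007,-1.99993] ⇒ x*=-2.0000
Interval (-2.0000, 0).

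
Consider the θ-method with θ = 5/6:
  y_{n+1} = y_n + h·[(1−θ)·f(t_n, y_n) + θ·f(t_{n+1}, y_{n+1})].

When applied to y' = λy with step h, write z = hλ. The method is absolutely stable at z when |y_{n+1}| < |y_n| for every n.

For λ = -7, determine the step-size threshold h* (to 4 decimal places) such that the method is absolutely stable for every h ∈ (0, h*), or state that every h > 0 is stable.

On y'=λy, z=hλ:
  y_{n+1} = y_n + z·[1/6·y_n + 5/6·y_{n+1}] ⇒ (1 − 5/6z)y_{n+1} = (1 + 1/6z)y_n
  Hence R(z) = (1 + 1/6z)/(1 − 5/6z).

Boundary: |R(x)|=1, x<0.
x=-0.7: |R|=0.5579
x=-2: |R|=0.2500
x=-10: |R|=0.0714
x=-100: |R|=0.1858
θ=5/6≥1/2 ⇒ |1+1/6x|<|1−5/6x| ∀x<0 ⇒ unbounded interval.

(−∞, 0) — no finite endpoint. Any h>0 works for λ=-7.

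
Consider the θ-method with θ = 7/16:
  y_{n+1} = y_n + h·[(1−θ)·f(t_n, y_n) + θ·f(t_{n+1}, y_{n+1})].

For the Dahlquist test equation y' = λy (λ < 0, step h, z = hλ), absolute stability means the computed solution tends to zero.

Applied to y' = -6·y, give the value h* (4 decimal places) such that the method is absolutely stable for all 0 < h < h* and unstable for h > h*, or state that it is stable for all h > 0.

(-16.0000,0); λ=-6 ⇒ h* = (16)/6 = 2.6667.

Test eqn y'=λy, z=hλ:
  y_{n+1} = y_n + z·[9/16·y_n + 7/16·y_{n+1}] ⇒ (1 − 7/16z)y_{n+1} = (1 + 9/16z)y_n
  so R(z) = (1 + 9/16z)/(1 − 7/16z).

Need |R(x)|<1, x<0.
x=-1.6: |R|=0.0588
R=−1: 1+9/16x = −1+7/16x ⇒ -1/8x=2 ⇒ x=2/(-1/8)=-16.0000
Confirm numerically:
  x=-11.418: |R|=0.90447 <1
  x=-8.595: |R|=0.80555 <1
  x=-6.467: |R|=0.68881 <1
  x=-16.553: |R|=1.00839 >1
  x=-16.062: |R|=1.00097 >1
So |R|<1 on (-16.0000, 0).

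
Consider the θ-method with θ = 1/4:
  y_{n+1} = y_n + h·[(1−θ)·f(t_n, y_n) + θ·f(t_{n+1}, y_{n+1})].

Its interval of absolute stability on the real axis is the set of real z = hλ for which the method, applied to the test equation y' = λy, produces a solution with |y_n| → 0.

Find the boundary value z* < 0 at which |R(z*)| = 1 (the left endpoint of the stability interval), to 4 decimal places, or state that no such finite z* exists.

With y'=λy (z=hλ):
  y_{n+1} = y_n + z·[3/4·y_n + 1/4·y_{n+1}] ⇒ (1 − 1/4z)y_{n+1} = (1 + 3/4z)y_n
  Hence R(z) = (1 + 3/4z)/(1 − 1/4z).

Need |R(x)|<1, x<0.
x=-1.46: |R|=0.0696
R=−1: 1+3/4x = −1+1/4x ⇒ -1/2x=2 ⇒ x=2/(-1/2)=-4.0000
Confirm numerically:
  x=-3.309: |R|=0.81092 <1
  x=-2.623: |R|=0.58418 <1
  x=-1.715: |R|=0.20035 <1
  x=-4.427: |R|=1.10134 >1
  x=-4.322: |R|=1.07739 >1
So |R|<1 on (-4.0000, 0).

left endpoint -4.0000.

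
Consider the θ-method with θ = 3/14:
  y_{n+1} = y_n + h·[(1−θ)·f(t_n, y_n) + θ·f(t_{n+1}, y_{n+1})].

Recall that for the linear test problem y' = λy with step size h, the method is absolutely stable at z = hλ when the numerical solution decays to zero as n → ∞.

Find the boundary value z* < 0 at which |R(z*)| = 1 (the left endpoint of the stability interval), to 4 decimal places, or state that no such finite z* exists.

z* = -3.5000.

Test eqn y'=λy, z=hλ:
  y_{n+1} = y_n + z·[11/14·y_n + 3/14·y_{n+1}] ⇒ (1 − 3/14z)y_{n+1} = (1 + 11/14z)y_n
  so R(z) = (1 + 11/14z)/(1 − 3/14z).

Find x<0 with |R(x)|<1.
x=-1.25: |R|=0.0141
R=−1: 1+11/14x = −1+3/14x ⇒ -4/7x=2 ⇒ x=2/(-4/7)=-3.5000
Confirm numerically:
  x=-3.380: |R|=0.96023 <1
  x=-2.782: |R|=0.74295 <1
  x=-2.303: |R|=0.54202 <1
  x=-1.450: |R|=0.10627 <1
  x=-3.616: |R|=1.03735 >1
  x=-3.561: |R|=1.01977 >1
So |R|<1 on (-3.5000, 0).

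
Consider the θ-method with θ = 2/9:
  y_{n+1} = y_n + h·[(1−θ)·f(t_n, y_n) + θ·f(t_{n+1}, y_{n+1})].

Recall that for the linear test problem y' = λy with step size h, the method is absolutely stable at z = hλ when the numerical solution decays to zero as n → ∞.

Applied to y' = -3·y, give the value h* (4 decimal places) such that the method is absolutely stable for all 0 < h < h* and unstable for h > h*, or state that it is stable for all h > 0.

(-3.6000,0); λ=-3 ⇒ h* = (18/5)/3 = 1.2000.

Test eqn y'=λy, z=hλ:
  y_{n+1} = y_n + z·[7/9·y_n + 2/9·y_{n+1}] ⇒ (1 − 2/9z)y_{n+1} = (1 + 7/9z)y_n
  ⇒ R(z) = (1 + 7/9z)/(1 − 2/9z).

Need |R(x)|<1, x<0.
x=-0.97: |R|=0.2020
R=−1: 1+7/9x = −1+2/9x ⇒ -5/9x=2 ⇒ x=2/(-5/9)=-3.6000
Confirm numerically:
  x=-3.133: |R|=0.84705 <1
  x=-2.665: |R|=0.67376 <1
  x=-2.169: |R|=0.46356 <1
  x=-3.867: |R|=1.07978 >1
  x=-3.630: |R|=1.00923 >1
Interval (-3.6000, 0).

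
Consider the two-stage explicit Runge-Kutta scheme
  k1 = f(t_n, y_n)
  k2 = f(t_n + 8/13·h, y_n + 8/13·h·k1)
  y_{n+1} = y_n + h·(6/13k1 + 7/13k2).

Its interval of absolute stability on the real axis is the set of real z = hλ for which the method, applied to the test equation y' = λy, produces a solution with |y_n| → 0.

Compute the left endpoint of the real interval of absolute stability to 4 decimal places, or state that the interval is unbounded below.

left endpoint -3.0179.

Set f=λy, z=hλ:
  k1=λy_n ⇒ h·k1=z·y_n;  k2=λ(1+8/13z)y_n ⇒ h·k2=z(1+8/13z)y_n
  y_{n+1}/y_n = 1 + 6/13z + 7/13z(1+8/13z) = 1 + z + 56/169z²
  so R(z) = 1 + z + 56/169z².

Need |R(x)|<1, x<0.
x=-1.04: |R|=0.3184
R=1: x+56/169x²=0 ⇒ x=−169/56=-3.0179; min R=1−1/(4·56/169)=0.2455>−1
Confirm numerically:
  x=-2.925: |R|=0.91000 <1
  x=-2.251: |R|=0.42801 <1
  x=-1.652: |R|=0.25232 <1
  x=-1.234: |R|=0.27058 <1
  x=-3.526: |R|=1.59370 >1
  x=-3.230: |R|=1.22706 >1
  x=-3.063: |R|=1.04582 >1
Stable set (-3.0179, 0).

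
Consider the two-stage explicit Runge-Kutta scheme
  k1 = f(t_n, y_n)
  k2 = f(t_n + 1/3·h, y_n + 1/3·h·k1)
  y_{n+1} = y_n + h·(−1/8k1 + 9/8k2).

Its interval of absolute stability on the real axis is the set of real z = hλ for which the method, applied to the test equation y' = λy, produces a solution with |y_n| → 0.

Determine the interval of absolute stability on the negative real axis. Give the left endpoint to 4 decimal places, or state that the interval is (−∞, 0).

Set f=λy, z=hλ:
  k1=λy_n ⇒ h·k1=z·y_n;  k2=λ(1+1/3z)y_n ⇒ h·k2=z(1+1/3z)y_n
  y_{n+1}/y_n = 1 − 1/8z + 9/8z(1+1/3z) = 1 + z + 3/8z²
  Hence R(z) = 1 + z + 3/8z².

Boundary: |R(x)|=1, x<0.
x=-0.63: |R|=0.5188
R=1: x+3/8x²=0 ⇒ x=−8/3=-2.6667; min R=1−1/(4·3/8)=0.3333>−1
Confirm numerically:
  x=-2.029: |R|=0.51482 <1
  x=-1.403: |R|=0.33515 <1
  x=-1.117: |R|=0.35088 <1
  x=-3.249: |R|=1.70950 >1
  x=-2.842: |R|=1.18686 >1
Stable set (-2.6667, 0).

(-2.6667, 0).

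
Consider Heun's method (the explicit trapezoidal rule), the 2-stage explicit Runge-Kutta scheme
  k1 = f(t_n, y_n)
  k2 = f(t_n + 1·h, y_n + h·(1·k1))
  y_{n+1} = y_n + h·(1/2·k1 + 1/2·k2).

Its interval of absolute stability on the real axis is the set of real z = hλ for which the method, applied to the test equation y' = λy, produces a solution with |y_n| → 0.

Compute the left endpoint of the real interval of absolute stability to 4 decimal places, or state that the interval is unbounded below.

z* = -2.0000.

On y'=λy, z=hλ:
  order 2, 2-stage ⇒ R(z)=1+z+z^2/2
  (e.g. R(-0.42)=0.66820, |R|=0.66820)

Need |R(x)|<1, x<0.
x=-0.42: |R|=0.6682
|R(-1.65)|=0.7112 |R(-1.19)|=0.5181 |R(-1.13)|=0.5085
Bisect:
  x_lo=-2.3677 |R|=1.4353  x_hi=-0.0527 |R|=0.9487
  mid=-1.21019 |R|=0.52209 →hi
  mid=-1.78893 |R|=0.81120 →hi
  mid=-2.07830 |R|=1.08136 →lo
  mid=-1.93361 |R|=0.93581 →hi
  mid=-2.00595 |R|=1.00597 →lo
  mid=-1.96978 |R|=0.97024 →hi
  mid=-1.98787 |R|=0.98794 →hi
  mid=-1.99691 |R|=0.99691 →hi
  mid=-2.00143 |R|=1.00143 →lo
  mid=-1.99917 |R|=0.99917 →hi
  ...
  [-2.00002,-1.99988] ⇒ x*=-2.0000
Interval (-2.0000, 0).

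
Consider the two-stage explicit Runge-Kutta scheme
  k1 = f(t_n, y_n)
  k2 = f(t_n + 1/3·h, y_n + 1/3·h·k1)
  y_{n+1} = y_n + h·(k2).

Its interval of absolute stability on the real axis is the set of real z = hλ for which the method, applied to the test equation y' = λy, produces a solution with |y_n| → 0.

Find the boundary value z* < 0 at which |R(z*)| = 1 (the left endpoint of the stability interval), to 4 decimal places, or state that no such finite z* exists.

left endpoint -3.0000.

Test eqn y'=λy, z=hλ:
  k1=λy_n ⇒ h·k1=z·y_n;  k2=λ(1+1/3z)y_n ⇒ h·k2=z(1+1/3z)y_n
  y_{n+1}/y_n = 1 + z(1+1/3z) = 1 + z + 1/3z²
  ⇒ R(z) = 1 + z + 1/3z².

Find x<0 with |R(x)|<1.
x=-1.8: |R|=0.2800
R=1: x+1/3x²=0 ⇒ x=−3=-3.0000; min R=1−1/(4·1/3)=0.2500>−1
Confirm numerically:
  x=-2.673: |R|=0.70864 <1
  x=-2.151: |R|=0.39127 <1
  x=-1.885: |R|=0.29941 <1
  x=-1.673: |R|=0.25998 <1
  x=-3.400: |R|=1.45333 >1
  x=-3.338: |R|=1.37608 >1
Interval (-3.0000, 0).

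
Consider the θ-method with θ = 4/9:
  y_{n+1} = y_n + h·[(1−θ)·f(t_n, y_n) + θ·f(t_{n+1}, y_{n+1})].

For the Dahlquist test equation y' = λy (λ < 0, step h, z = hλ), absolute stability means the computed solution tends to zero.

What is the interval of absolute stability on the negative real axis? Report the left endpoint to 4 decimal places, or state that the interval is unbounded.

z∈(-18.0000,0).

Test eqn y'=λy, z=hλ:
  y_{n+1} = y_n + z·[5/9·y_n + 4/9·y_{n+1}] ⇒ (1 − 4/9z)y_{n+1} = (1 + 5/9z)y_n
  ⇒ R(z) = (1 + 5/9z)/(1 − 4/9z).

Find x<0 with |R(x)|<1.
x=-1.26: |R|=0.1923
R=−1: 1+5/9x = −1+4/9x ⇒ -1/9x=2 ⇒ x=2/(-1/9)=-18.0000
Confirm numerically:
  x=-17.228: |R|=0.99009 <1
  x=-16.771: |R|=0.98385 <1
  x=-12.785: |R|=0.91329 <1
  x=-12.154: |R|=0.89854 <1
  x=-18.444: |R|=1.00536 >1
  x=-18.172: |R|=1.00211 >1
  x=-18.098: |R|=1.00120 >1
Stable set (-18.0000, 0).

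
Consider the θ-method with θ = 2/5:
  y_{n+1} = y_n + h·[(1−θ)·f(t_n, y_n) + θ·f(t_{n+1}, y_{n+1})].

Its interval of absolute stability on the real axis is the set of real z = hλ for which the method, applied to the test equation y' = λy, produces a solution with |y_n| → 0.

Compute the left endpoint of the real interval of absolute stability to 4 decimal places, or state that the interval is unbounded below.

z* = -10.0000.

On y'=λy, z=hλ:
  y_{n+1} = y_n + z·[3/5·y_n + 2/5·y_{n+1}] ⇒ (1 − 2/5z)y_{n+1} = (1 + 3/5z)y_n
  Hence R(z) = (1 + 3/5z)/(1 − 2/5z).

Need |R(x)|<1, x<0.
x=-1.22: |R|=0.1801
R=−1: 1+3/5x = −1+2/5x ⇒ -1/5x=2 ⇒ x=2/(-1/5)=-10.0000
Confirm numerically:
  x=-8.297: |R|=0.92114 <1
  x=-5.908: |R|=0.75666 <1
  x=-5.066: |R|=0.67394 <1
  x=-4.582: |R|=0.61748 <1
  x=-10.600: |R|=1.02290 >1
  x=-10.503: |R|=1.01934 >1
  x=-10.385: |R|=1.01494 >1
So |R|<1 on (-10.0000, 0).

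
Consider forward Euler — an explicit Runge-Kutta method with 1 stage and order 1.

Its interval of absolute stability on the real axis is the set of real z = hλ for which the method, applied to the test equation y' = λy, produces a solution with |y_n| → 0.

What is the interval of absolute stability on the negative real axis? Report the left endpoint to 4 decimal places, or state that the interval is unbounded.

z∈(-2.0000,0).

Set f=λy, z=hλ:
  order 1, 1-stage ⇒ R(z)=1+z
  (e.g. R(-1.3)=-0.30000, |R|=0.30000)

Boundary: |R(x)|=1, x<0.
x=-1.3: |R|=0.3000
|R(-2.18)|=1.1800 |R(-1.9)|=0.9000 |R(-0.81)|=0.1900
Bisect:
  x_lo=-2.3566 |R|=1.3566  x_hi=-0.2721 |R|=0.7279
  mid=-1.31436 |R|=0.31436 →hi
  mid=-1.83549 |R|=0.83549 →hi
  mid=-2.09605 |R|=1.09605 →lo
  mid=-1.96577 |R|=0.96577 →hi
  mid=-2.03091 |R|=1.03091 →lo
  mid=-1.99834 |R|=0.99834 →hi
  mid=-2.01462 |R|=1.01462 →lo
  mid=-2.00648 |R|=1.00648 →lo
  ...
  [-2.00012,-1.99999] ⇒ x*=-2.0000
Stable set (-2.0000, 0).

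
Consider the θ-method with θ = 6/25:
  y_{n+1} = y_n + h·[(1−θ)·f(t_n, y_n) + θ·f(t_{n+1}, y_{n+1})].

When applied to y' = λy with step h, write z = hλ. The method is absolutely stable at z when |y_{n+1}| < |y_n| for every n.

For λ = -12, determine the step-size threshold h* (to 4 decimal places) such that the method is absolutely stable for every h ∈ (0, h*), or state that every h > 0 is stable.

Set f=λy, z=hλ:
  y_{n+1} = y_n + z·[19/25·y_n + 6/25·y_{n+1}] ⇒ (1 − 6/25z)y_{n+1} = (1 + 19/25z)y_n
  so R(z) = (1 + 19/25z)/(1 − 6/25z).

Boundary: |R(x)|=1, x<0.
x=-1.58: |R|=0.1456
R=−1: 1+19/25x = −1+6/25x ⇒ -13/25x=2 ⇒ x=2/(-13/25)=-3.8462
Confirm numerically:
  x=-2.888: |R|=0.70573 <1
  x=-2.638: |R|=0.61531 <1
  x=-1.739: |R|=0.22693 <1
  x=-4.376: |R|=1.13438 >1
  x=-3.999: |R|=1.04056 >1
  x=-3.947: |R|=1.02693 >1
So |R|<1 on (-3.8462, 0).

(-3.8462,0); λ=-12 ⇒ h* = (50/13)/12 = 0.3205.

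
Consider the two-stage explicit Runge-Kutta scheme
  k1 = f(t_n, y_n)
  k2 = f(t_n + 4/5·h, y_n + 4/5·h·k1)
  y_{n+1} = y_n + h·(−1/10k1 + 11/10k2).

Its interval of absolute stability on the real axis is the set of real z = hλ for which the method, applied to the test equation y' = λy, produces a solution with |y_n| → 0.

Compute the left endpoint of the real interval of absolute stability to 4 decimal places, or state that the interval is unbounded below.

Set f=λy, z=hλ:
  k1=λy_n ⇒ h·k1=z·y_n;  k2=λ(1+4/5z)y_n ⇒ h·k2=z(1+4/5z)y_n
  y_{n+1}/y_n = 1 − 1/10z + 11/10z(1+4/5z) = 1 + z + 22/25z²
  ⇒ R(z) = 1 + z + 22/25z².

Solve |R(x)|<1 on ℝ⁻.
x=-0.68: |R|=0.7269
R=1: x+22/25x²=0 ⇒ x=−25/22=-1.1364; min R=1−1/(4·22/25)=0.7159>−1
Confirm numerically:
  x=-1.074: |R|=0.94106 <1
  x=-0.881: |R|=0.80202 <1
  x=-0.760: |R|=0.74829 <1
  x=-0.740: |R|=0.74189 <1
  x=-1.411: |R|=1.34101 >1
  x=-1.310: |R|=1.20017 >1
  x=-1.158: |R|=1.02205 >1
So |R|<1 on (-1.1364, 0).

left endpoint -1.1364.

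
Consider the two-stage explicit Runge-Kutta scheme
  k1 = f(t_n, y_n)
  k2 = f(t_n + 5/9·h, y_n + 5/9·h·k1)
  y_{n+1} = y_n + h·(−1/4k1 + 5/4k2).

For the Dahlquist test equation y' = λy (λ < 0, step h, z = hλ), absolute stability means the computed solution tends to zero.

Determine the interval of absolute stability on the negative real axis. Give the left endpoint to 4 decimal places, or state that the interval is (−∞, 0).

(-1.4400, 0).

Test eqn y'=λy, z=hλ:
  k1=λy_n ⇒ h·k1=z·y_n;  k2=λ(1+5/9z)y_n ⇒ h·k2=z(1+5/9z)y_n
  y_{n+1}/y_n = 1 − 1/4z + 5/4z(1+5/9z) = 1 + z + 25/36z²
  so R(z) = 1 + z + 25/36z².

Solve |R(x)|<1 on ℝ⁻.
x=-1.57: |R|=1.1417
R=1: x+25/36x²=0 ⇒ x=−36/25=-1.4400; min R=1−1/(4·25/36)=0.6400>−1
Confirm numerically:
  x=-1.282: |R|=0.85934 <1
  x=-1.234: |R|=0.82347 <1
  x=-0.914: |R|=0.66614 <1
  x=-0.656: |R|=0.64284 <1
  x=-1.782: |R|=1.42322 >1
  x=-1.484: |R|=1.04534 >1
Interval (-1.4400, 0).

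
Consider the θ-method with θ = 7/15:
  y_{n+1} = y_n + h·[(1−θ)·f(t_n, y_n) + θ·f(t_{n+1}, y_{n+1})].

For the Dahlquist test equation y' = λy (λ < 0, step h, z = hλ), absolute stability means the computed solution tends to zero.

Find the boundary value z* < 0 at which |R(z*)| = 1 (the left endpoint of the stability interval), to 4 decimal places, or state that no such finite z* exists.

Set f=λy, z=hλ:
  y_{n+1} = y_n + z·[8/15·y_n + 7/15·y_{n+1}] ⇒ (1 − 7/15z)y_{n+1} = (1 + 8/15z)y_n
  R(z) = (1 + 8/15z)/(1 − 7/15z).

Find x<0 with |R(x)|<1.
x=-1.65: |R|=0.0678
R=−1: 1+8/15x = −1+7/15x ⇒ -1/15x=2 ⇒ x=2/(-1/15)=-30.0000
Confirm numerically:
  x=-26.876: |R|=0.98462 <1
  x=-20.840: |R|=0.94306 <1
  x=-18.420: |R|=0.91955 <1
  x=-30.253: |R|=1.00112 >1
  x=-30.113: |R|=1.00050 >1
Stable set (-30.0000, 0).

z* = -30.0000.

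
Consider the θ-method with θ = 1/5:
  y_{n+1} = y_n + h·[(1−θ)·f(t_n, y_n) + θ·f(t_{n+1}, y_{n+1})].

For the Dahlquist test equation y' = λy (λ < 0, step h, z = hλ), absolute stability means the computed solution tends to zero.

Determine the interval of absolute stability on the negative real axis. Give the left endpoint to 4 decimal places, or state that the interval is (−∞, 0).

z∈(-3.3333,0).

On y'=λy, z=hλ:
  y_{n+1} = y_n + z·[4/5·y_n + 1/5·y_{n+1}] ⇒ (1 − 1/5z)y_{n+1} = (1 + 4/5z)y_n
  so R(z) = (1 + 4/5z)/(1 − 1/5z).

Solve |R(x)|<1 on ℝ⁻.
x=-0.32: |R|=0.6992
R=−1: 1+4/5x = −1+1/5x ⇒ -3/5x=2 ⇒ x=2/(-3/5)=-3.3333
Confirm numerically:
  x=-3.037: |R|=0.88939 <1
  x=-2.966: |R|=0.86166 <1
  x=-2.830: |R|=0.80715 <1
  x=-3.550: |R|=1.07602 >1
  x=-3.470: |R|=1.04841 >1
So |R|<1 on (-3.3333, 0).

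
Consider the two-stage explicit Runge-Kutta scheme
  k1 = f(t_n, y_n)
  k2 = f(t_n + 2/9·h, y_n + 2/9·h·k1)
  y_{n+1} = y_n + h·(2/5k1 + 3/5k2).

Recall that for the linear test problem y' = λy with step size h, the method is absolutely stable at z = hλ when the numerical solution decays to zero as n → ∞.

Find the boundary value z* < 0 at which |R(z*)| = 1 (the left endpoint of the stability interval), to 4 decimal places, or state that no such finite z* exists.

left endpoint -7.5000.

Set f=λy, z=hλ:
  k1=λy_n ⇒ h·k1=z·y_n;  k2=λ(1+2/9z)y_n ⇒ h·k2=z(1+2/9z)y_n
  y_{n+1}/y_n = 1 + 2/5z + 3/5z(1+2/9z) = 1 + z + 2/15z²
  R(z) = 1 + z + 2/15z².

Solve |R(x)|<1 on ℝ⁻.
x=-1.33: |R|=0.0941
R=1: x+2/15x²=0 ⇒ x=−15/2=-7.5000; min R=1−1/(4·2/15)=-0.8750>−1
Confirm numerically:
  x=-7.352: |R|=0.85492 <1
  x=-5.564: |R|=0.43625 <1
  x=-5.468: |R|=0.48146 <1
  x=-4.630: |R|=0.77175 <1
  x=-7.764: |R|=1.27329 >1
  x=-7.672: |R|=1.17594 >1
Interval (-7.5000, 0).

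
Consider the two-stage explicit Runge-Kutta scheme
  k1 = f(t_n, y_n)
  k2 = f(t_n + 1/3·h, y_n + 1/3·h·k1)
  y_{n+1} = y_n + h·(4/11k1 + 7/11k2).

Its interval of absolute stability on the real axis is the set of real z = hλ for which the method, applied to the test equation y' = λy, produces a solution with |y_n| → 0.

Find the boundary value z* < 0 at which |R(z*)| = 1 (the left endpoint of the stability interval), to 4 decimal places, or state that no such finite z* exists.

With y'=λy (z=hλ):
  k1=λy_n ⇒ h·k1=z·y_n;  k2=λ(1+1/3z)y_n ⇒ h·k2=z(1+1/3z)y_n
  y_{n+1}/y_n = 1 + 4/11z + 7/11z(1+1/3z) = 1 + z + 7/33z²
  so R(z) = 1 + z + 7/33z².

Need |R(x)|<1, x<0.
x=-1.57: |R|=0.0471
R=1: x+7/33x²=0 ⇒ x=−33/7=-4.7143; min R=1−1/(4·7/33)=-0.1786>−1
Confirm numerically:
  x=-3.851: |R|=0.29480 <1
  x=-3.356: |R|=0.03307 <1
  x=-3.297: |R|=0.00880 <1
  x=-5.049: |R|=1.35848 >1
  x=-4.935: |R|=1.23105 >1
So |R|<1 on (-4.7143, 0).

z* = -4.7143.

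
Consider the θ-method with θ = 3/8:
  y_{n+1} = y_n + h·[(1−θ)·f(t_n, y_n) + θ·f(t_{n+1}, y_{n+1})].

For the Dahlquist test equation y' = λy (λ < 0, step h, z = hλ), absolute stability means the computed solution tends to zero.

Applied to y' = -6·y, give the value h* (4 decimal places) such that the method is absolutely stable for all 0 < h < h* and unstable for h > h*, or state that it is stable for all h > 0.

Set f=λy, z=hλ:
  y_{n+1} = y_n + z·[5/8·y_n + 3/8·y_{n+1}] ⇒ (1 − 3/8z)y_{n+1} = (1 + 5/8z)y_n
  R(z) = (1 + 5/8z)/(1 − 3/8z).

Boundary: |R(x)|=1, x<0.
x=-1.53: |R|=0.0278
R=−1: 1+5/8x = −1+3/8x ⇒ -1/4x=2 ⇒ x=2/(-1/4)=-8.0000
Confirm numerically:
  x=-6.188: |R|=0.86357 <1
  x=-6.105: |R|=0.85598 <1
  x=-5.739: |R|=0.82068 <1
  x=-3.675: |R|=0.54534 <1
  x=-8.203: |R|=1.01245 >1
  x=-8.087: |R|=1.00539 >1
  x=-8.060: |R|=1.00373 >1
Interval (-8.0000, 0).

(-8.0000,0); λ=-6 ⇒ h* = (8)/6 = 1.3333.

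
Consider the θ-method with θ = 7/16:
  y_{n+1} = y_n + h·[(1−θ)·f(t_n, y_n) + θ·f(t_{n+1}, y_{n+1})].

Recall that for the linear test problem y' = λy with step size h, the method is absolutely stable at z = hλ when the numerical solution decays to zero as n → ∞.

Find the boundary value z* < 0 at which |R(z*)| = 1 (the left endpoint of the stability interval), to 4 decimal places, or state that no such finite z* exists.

With y'=λy (z=hλ):
  y_{n+1} = y_n + z·[9/16·y_n + 7/16·y_{n+1}] ⇒ (1 − 7/16z)y_{n+1} = (1 + 9/16z)y_n
  ⇒ R(z) = (1 + 9/16z)/(1 − 7/16z).

Need |R(x)|<1, x<0.
x=-0.57: |R|=0.5438
R=−1: 1+9/16x = −1+7/16x ⇒ -1/8x=2 ⇒ x=2/(-1/8)=-16.0000
Confirm numerically:
  x=-15.627: |R|=0.99405 <1
  x=-14.636: |R|=0.97697 <1
  x=-6.777: |R|=0.70923 <1
  x=-16.415: |R|=1.00634 >1
  x=-16.382: |R|=1.00585 >1
  x=-16.161: |R|=1.00249 >1
Interval (-16.0000, 0).

left endpoint -16.0000.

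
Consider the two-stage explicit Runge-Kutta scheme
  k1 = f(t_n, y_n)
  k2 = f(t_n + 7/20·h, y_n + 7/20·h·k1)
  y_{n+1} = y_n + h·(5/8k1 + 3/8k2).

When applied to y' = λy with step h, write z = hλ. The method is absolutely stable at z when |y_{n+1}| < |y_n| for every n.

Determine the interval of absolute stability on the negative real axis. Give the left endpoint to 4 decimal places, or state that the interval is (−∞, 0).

z∈(-7.6190,0).

On y'=λy, z=hλ:
  k1=λy_n ⇒ h·k1=z·y_n;  k2=λ(1+7/20z)y_n ⇒ h·k2=z(1+7/20z)y_n
  y_{n+1}/y_n = 1 + 5/8z + 3/8z(1+7/20z) = 1 + z + 21/160z²
  ⇒ R(z) = 1 + z + 21/160z².

Need |R(x)|<1, x<0.
x=-0.93: |R|=0.1835
R=1: x+21/160x²=0 ⇒ x=−160/21=-7.6190; min R=1−1/(4·21/160)=-0.9048>−1
Confirm numerically:
  x=-5.229: |R|=0.64030 <1
  x=-4.023: |R|=0.89878 <1
  x=-3.515: |R|=0.89338 <1
  x=-8.098: |R|=1.50906 >1
  x=-7.817: |R|=1.20310 >1
So |R|<1 on (-7.6190, 0).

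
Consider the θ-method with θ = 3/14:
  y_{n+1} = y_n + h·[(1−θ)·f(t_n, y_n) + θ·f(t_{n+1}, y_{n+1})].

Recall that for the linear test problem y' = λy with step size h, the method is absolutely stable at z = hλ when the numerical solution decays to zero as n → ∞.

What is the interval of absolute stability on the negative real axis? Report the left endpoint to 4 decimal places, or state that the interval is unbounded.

On y'=λy, z=hλ:
  y_{n+1} = y_n + z·[11/14·y_n + 3/14·y_{n+1}] ⇒ (1 − 3/14z)y_{n+1} = (1 + 11/14z)y_n
  ⇒ R(z) = (1 + 11/14z)/(1 − 3/14z).

Need |R(x)|<1, x<0.
x=-1.51: |R|=0.1409
R=−1: 1+11/14x = −1+3/14x ⇒ -4/7x=2 ⇒ x=2/(-4/7)=-3.5000
Confirm numerically:
  x=-2.762: |R|=0.73508 <1
  x=-2.426: |R|=0.59620 <1
  x=-1.879: |R|=0.33961 <1
  x=-1.726: |R|=0.25999 <1
  x=-3.844: |R|=1.10779 >1
  x=-3.674: |R|=1.05563 >1
  x=-3.670: |R|=1.05438 >1
Interval (-3.5000, 0).

z∈(-3.5000,0).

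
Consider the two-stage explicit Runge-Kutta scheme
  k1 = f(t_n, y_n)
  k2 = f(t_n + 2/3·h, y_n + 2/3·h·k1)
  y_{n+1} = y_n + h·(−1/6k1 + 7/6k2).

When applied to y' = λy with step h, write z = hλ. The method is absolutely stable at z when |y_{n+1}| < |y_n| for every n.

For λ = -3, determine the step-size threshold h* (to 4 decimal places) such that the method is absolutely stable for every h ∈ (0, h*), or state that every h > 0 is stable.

With y'=λy (z=hλ):
  k1=λy_n ⇒ h·k1=z·y_n;  k2=λ(1+2/3z)y_n ⇒ h·k2=z(1+2/3z)y_n
  y_{n+1}/y_n = 1 − 1/6z + 7/6z(1+2/3z) = 1 + z + 7/9z²
  Hence R(z) = 1 + z + 7/9z².

Solve |R(x)|<1 on ℝ⁻.
x=-0.51: |R|=0.6923
R=1: x+7/9x²=0 ⇒ x=−9/7=-1.2857; min R=1−1/(4·7/9)=0.6786>−1
Confirm numerically:
  x=-0.910: |R|=0.73408 <1
  x=-0.897: |R|=0.72881 <1
  x=-0.579: |R|=0.68174 <1
  x=-1.782: |R|=1.68785 >1
  x=-1.421: |R|=1.14952 >1
  x=-1.393: |R|=1.11624 >1
Stable set (-1.2857, 0).

(-1.2857,0); λ=-3 ⇒ h* = (9/7)/3 = 0.4286.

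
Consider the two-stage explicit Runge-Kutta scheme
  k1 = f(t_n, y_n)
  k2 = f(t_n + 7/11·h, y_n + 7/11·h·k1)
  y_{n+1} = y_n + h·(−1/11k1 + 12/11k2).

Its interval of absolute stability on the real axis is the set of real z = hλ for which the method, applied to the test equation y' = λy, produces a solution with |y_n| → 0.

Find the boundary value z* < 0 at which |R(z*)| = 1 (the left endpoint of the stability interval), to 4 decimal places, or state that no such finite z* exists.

Set f=λy, z=hλ:
  k1=λy_n ⇒ h·k1=z·y_n;  k2=λ(1+7/11z)y_n ⇒ h·k2=z(1+7/11z)y_n
  y_{n+1}/y_n = 1 − 1/11z + 12/11z(1+7/11z) = 1 + z + 84/121z²
  R(z) = 1 + z + 84/121z².

Need |R(x)|<1, x<0.
x=-1.69: |R|=1.2927
R=1: x+84/121x²=0 ⇒ x=−121/84=-1.4405; min R=1−1/(4·84/121)=0.6399>−1
Confirm numerically:
  x=-1.303: |R|=0.87564 <1
  x=-1.250: |R|=0.83471 <1
  x=-0.863: |R|=0.65403 <1
  x=-0.622: |R|=0.64658 <1
  x=-1.716: |R|=1.32822 >1
  x=-1.495: |R|=1.05659 >1
Interval (-1.4405, 0).

left endpoint -1.4405.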